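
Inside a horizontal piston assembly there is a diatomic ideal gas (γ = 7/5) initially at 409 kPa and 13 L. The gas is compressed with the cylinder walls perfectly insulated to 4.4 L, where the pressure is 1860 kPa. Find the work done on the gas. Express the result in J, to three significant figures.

Adiabatic: W = (P₁V₁ − P₂V₂)/(γ − 1) with γ = 7/5.
P₁V₁ = 5317 J, P₂V₂ = 8184 J.
W = (5317 − 8184) / 0.4 = -7168 J.
Work on gas = −W_by = 7168 J.

W ≈ 7170 J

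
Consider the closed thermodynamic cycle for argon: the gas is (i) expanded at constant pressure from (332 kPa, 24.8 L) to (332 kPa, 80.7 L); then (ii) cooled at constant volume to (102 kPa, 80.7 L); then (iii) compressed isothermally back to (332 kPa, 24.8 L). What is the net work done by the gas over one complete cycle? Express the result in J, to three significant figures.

Leg (i): W = PΔV = (332)(80.7 − 24.8) = 18559 J.
Leg (ii): W = 0.
Leg (iii): W = PᵢVᵢ ln(V_f/Vᵢ) = (8231) ln(24.8/80.7) = -9712 J.
W_net = 18559 − 9712 = 8847 J.

W_net ≈ 8850 J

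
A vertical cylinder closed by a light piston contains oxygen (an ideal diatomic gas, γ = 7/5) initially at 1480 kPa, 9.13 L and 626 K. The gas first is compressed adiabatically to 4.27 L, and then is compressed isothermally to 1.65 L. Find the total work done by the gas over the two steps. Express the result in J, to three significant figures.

Step 1 (adiabatic): W = (P₁V₁ − P₂V₂)/(γ−1) = (13512 − 18313)/0.4 = -12000 J.
After step 1: P = 4289 kPa, V = 4.27 L, T = 848.4 K.
Step 2 (isothermal): W = P₁V₁ ln(V₂/V₁) = (18313) ln(1.65/4.27) = -17412 J.
W_total = -12000 − 17412 = -29413 J.

W_total ≈ -29400 J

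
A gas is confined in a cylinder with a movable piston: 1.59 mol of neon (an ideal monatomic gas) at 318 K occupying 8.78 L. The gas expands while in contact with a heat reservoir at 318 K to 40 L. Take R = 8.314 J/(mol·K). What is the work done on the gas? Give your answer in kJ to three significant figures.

Isothermal: W = nRT ln(V₂/V₁).
W = (1.59)(8.314)(318) × ln(40/8.78)
  = 4204 × 1.516
W_by_gas = 6375 J; work on gas = −W_by = -6375 J.

W ≈ -6.37 kJ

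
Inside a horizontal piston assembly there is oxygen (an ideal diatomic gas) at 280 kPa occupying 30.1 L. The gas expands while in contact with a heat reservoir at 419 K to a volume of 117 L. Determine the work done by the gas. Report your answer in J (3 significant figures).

Isothermal: W = nRT ln(V₂/V₁) = P₁V₁ ln(V₂/V₁).
P₁V₁ = (280 kPa)(30.1 L) = 8428 J.
W = 8428 × ln(117/30.1) = 8428 × 1.358
W_by_gas = 11442 J.

W ≈ 11400 J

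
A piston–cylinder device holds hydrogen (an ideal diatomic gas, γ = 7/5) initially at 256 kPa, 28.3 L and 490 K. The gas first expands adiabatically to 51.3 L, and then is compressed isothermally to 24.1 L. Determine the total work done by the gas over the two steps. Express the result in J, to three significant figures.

W_total ≈ -479 J

Step 1 (adiabatic): W = (P₁V₁ − P₂V₂)/(γ−1) = (7245 − 5711)/0.4 = 3835 J.
After step 1: P = 111.3 kPa, V = 51.3 L, T = 386.2 K.
Step 2 (isothermal): W = P₁V₁ ln(V₂/V₁) = (5711) ln(24.1/51.3) = -4314 J.
W_total = 3835 − 4314 = -479.3 J.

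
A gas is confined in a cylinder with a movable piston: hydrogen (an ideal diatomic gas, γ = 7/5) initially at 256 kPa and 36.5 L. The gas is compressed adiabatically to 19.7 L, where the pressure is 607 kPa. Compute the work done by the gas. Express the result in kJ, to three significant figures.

Adiabatic: W = (P₁V₁ − P₂V₂)/(γ − 1) with γ = 7/5.
P₁V₁ = 9344 J, P₂V₂ = 11958 J.
W = (9344 − 11958) / 0.4 = -6535 J.

W ≈ -6.53 kJ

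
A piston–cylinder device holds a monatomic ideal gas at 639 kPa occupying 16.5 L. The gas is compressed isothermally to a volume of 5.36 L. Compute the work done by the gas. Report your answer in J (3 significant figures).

W ≈ -11900 J

Isothermal: W = nRT ln(V₂/V₁) = P₁V₁ ln(V₂/V₁).
P₁V₁ = (639 kPa)(16.5 L) = 10544 J.
W = 10544 × ln(5.36/16.5) = 10544 × -1.124
W_by_gas = -11855 J.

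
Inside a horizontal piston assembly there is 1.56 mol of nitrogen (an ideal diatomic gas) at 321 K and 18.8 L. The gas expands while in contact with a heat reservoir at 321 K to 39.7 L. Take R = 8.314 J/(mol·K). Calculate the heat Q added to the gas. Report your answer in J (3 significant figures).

Q ≈ 3110 J

Isothermal ⇒ ΔU = 0, so Q = W = nRT ln(V₂/V₁).
Q = (1.56)(8.314)(321) ln(39.7/18.8) = 4163 × 0.7475 = 3112 J.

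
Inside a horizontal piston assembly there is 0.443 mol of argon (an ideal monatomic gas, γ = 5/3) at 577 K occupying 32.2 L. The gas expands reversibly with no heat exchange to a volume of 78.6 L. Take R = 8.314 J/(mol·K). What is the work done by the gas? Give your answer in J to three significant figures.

Adiabatic: TV^(γ−1) = const with γ = 5/3.
T₂ = T₁ (V₁/V₂)^(γ−1) = 577 × (32.2/78.6)^0.667 = 577 × 0.5516 = 318.3 K.
W_by = nCᵥ(T₁ − T₂) = (0.443)(12.47)(577 − 318.3) = 1429 J.

W ≈ 1430 J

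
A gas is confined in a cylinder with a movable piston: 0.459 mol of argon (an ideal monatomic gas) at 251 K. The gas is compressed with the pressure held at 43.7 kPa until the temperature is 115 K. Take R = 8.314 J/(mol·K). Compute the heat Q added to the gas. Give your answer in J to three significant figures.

Q ≈ -1300 J

Isobaric: W = nRΔT = (0.459)(8.314)(-136) = -519 J.
ΔU = nCᵥΔT with Cᵥ = 3R/2: ΔU = (0.459)(12.47)(-136) = -778.5 J.
Q = ΔU + W = -778.5 − 519 = -1297 J.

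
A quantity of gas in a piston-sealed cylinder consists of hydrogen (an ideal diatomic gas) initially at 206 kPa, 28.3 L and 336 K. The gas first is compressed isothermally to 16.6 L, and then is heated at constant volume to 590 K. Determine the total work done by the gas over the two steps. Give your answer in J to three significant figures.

Step 1 (isothermal): W = P₁V₁ ln(V₂/V₁) = (5830) ln(16.6/28.3) = -3110 J.
Step 2 (isochoric): W = 0 (constant volume).
W_total = -3110 + 0 = -3110 J.

W_total ≈ -3110 J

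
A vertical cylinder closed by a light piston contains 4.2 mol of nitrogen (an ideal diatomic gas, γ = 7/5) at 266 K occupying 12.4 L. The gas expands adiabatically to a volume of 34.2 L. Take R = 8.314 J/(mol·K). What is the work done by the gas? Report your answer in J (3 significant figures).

Adiabatic: TV^(γ−1) = const with γ = 7/5.
T₂ = T₁ (V₁/V₂)^(γ−1) = 266 × (12.4/34.2)^0.4 = 266 × 0.6664 = 177.3 K.
W_by = nCᵥ(T₁ − T₂) = (4.2)(20.79)(266 − 177.3) = 7746 J.

W ≈ 7750 J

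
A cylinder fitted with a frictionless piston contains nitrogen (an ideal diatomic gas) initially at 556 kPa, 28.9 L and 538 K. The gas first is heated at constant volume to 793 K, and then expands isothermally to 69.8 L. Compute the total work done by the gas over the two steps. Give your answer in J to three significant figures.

Step 1 (isochoric): W = 0 (constant volume).
After step 1: P = 819.5 kPa (V unchanged).
Step 2 (isothermal): W = P₁V₁ ln(V₂/V₁) = (23684) ln(69.8/28.9) = 20885 J.
W_total = 0 + 20885 = 20885 J.

W_total ≈ 20900 J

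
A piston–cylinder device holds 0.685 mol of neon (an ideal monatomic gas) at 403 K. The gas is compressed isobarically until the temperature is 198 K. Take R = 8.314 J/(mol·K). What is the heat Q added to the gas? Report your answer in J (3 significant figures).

Isobaric: W = nRΔT = (0.685)(8.314)(-205) = -1167 J.
ΔU = nCᵥΔT with Cᵥ = 3R/2: ΔU = (0.685)(12.47)(-205) = -1751 J.
Q = ΔU + W = -1751 − 1167 = -2919 J.

Q ≈ -2920 J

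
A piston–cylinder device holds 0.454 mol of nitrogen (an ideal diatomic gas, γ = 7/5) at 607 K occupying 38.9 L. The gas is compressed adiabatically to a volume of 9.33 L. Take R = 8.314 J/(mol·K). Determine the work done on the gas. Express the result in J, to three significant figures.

W ≈ 4410 J

Adiabatic: TV^(γ−1) = const with γ = 7/5.
T₂ = T₁ (V₁/V₂)^(γ−1) = 607 × (38.9/9.33)^0.4 = 607 × 1.77 = 1075 K.
W_by = nCᵥ(T₁ − T₂) = (0.454)(20.79)(607 − 1075) = -4412 J.
Work on gas = −W_by = 4412 J.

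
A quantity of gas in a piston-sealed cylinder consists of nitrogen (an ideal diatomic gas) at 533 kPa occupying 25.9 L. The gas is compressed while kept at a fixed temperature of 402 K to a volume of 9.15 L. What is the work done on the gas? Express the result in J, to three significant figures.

Isothermal: W = nRT ln(V₂/V₁) = P₁V₁ ln(V₂/V₁).
P₁V₁ = (533 kPa)(25.9 L) = 13805 J.
W = 13805 × ln(9.15/25.9) = 13805 × -1.04
W_by_gas = -14364 J; work on gas = −W_by = 14364 J.

W ≈ 14400 J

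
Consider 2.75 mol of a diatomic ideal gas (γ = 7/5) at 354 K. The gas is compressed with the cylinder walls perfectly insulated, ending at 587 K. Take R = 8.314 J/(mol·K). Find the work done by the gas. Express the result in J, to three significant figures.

Adiabatic ⇒ Q = 0, so W_by = −ΔU = nCᵥ(T₁ − T₂).
Cᵥ = 5R/2 = 20.79 J/(mol·K).
W = (2.75)(20.79)(354 − 587) = -13318 J.

W ≈ -13300 J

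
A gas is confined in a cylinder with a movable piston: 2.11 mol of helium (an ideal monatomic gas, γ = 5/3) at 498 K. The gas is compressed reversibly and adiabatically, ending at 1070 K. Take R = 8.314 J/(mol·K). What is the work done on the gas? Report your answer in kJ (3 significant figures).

W ≈ 15.1 kJ

Adiabatic ⇒ Q = 0, so W_by = −ΔU = nCᵥ(T₁ − T₂).
Cᵥ = 3R/2 = 12.47 J/(mol·K).
W = (2.11)(12.47)(498 − 1070) = -15051 J.
Work on gas = −W_by = 15051 J.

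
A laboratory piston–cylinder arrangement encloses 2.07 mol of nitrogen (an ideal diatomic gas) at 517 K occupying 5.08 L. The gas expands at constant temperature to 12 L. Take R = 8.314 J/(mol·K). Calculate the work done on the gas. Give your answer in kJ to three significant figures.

Isothermal: W = nRT ln(V₂/V₁).
W = (2.07)(8.314)(517) × ln(12/5.08)
  = 8898 × 0.8596
W_by_gas = 7648 J; work on gas = −W_by = -7648 J.

W ≈ -7.65 kJ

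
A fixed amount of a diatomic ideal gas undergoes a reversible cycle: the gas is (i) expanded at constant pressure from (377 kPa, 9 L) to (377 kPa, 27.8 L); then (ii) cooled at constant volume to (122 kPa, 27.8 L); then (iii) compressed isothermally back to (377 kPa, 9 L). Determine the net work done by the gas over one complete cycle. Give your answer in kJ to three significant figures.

W_net ≈ 3.26 kJ

Leg (i): W = PΔV = (377)(27.8 − 9) = 7088 J.
Leg (ii): W = 0.
Leg (iii): W = PᵢVᵢ ln(V_f/Vᵢ) = (3392) ln(9/27.8) = -3825 J.
W_net = 7088 − 3825 = 3263 J.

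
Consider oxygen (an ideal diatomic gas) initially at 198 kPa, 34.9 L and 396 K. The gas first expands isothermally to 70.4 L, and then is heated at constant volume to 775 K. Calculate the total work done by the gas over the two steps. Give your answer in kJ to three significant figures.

Step 1 (isothermal): W = P₁V₁ ln(V₂/V₁) = (6910) ln(70.4/34.9) = 4849 J.
Step 2 (isochoric): W = 0 (constant volume).
W_total = 4849 + 0 = 4849 J.

W_total ≈ 4.85 kJ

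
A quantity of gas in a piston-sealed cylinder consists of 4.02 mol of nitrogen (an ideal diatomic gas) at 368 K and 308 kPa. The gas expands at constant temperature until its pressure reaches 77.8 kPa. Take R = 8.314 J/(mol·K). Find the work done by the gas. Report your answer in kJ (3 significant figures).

W ≈ 16.9 kJ

Isothermal process: W = nRT ln(V₂/V₁) = nRT ln(P₁/P₂).
W = (4.02)(8.314)(368) × ln(308/77.8)
  = 12299 × ln(3.959) = 12299 × 1.376
W_by_gas = 16923 J.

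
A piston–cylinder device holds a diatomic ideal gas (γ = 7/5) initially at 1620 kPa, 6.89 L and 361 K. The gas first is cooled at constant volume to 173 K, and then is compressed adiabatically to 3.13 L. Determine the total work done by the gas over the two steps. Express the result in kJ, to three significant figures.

Step 1 (isochoric): W = 0 (constant volume).
After step 1: P = 776.3 kPa (V unchanged).
Step 2 (adiabatic): W = (P₁V₁ − P₂V₂)/(γ−1) = (5349 − 7334)/0.4 = -4963 J.
W_total = 0 − 4963 = -4963 J.

W_total ≈ -4.96 kJ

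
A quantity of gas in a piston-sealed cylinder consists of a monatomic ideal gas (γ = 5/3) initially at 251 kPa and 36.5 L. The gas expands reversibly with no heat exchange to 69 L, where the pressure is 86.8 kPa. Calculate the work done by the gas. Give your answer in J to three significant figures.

W ≈ 4760 J

Adiabatic: W = (P₁V₁ − P₂V₂)/(γ − 1) with γ = 5/3.
P₁V₁ = 9162 J, P₂V₂ = 5989 J.
W = (9162 − 5989) / 0.6667 = 4758 J.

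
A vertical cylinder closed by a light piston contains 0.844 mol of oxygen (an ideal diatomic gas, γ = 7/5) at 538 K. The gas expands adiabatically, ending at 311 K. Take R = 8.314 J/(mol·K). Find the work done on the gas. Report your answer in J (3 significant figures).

Adiabatic ⇒ Q = 0, so W_by = −ΔU = nCᵥ(T₁ − T₂).
Cᵥ = 5R/2 = 20.79 J/(mol·K).
W = (0.844)(20.79)(538 − 311) = 3982 J.
Work on gas = −W_by = -3982 J.

W ≈ -3980 J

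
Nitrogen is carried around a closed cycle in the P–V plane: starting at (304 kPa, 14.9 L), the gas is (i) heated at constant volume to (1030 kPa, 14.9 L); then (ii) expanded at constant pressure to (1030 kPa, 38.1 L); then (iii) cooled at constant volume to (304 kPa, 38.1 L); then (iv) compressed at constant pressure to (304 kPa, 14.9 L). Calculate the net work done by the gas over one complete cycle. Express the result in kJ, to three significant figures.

W_net ≈ 16.8 kJ

Constant-volume legs do no work.
W(ii) = (1030)(38.1 − 14.9) = 23896 J; W(iv) = (304)(14.9 − 38.1) = -7053 J.
W_net = 23896 − 7053 = 16843 J (the clockwise enclosed area).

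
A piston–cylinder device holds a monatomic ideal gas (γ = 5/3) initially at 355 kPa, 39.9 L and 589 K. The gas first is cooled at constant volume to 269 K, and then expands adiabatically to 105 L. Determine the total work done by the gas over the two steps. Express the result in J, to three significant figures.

Step 1 (isochoric): W = 0 (constant volume).
After step 1: P = 162.1 kPa (V unchanged).
Step 2 (adiabatic): W = (P₁V₁ − P₂V₂)/(γ−1) = (6469 − 3394)/0.667 = 4613 J.
W_total = 0 + 4613 = 4613 J.

W_total ≈ 4610 J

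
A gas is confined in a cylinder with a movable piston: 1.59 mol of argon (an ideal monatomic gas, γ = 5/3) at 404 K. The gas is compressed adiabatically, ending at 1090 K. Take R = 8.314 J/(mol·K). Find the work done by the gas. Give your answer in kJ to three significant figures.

Adiabatic ⇒ Q = 0, so W_by = −ΔU = nCᵥ(T₁ − T₂).
Cᵥ = 3R/2 = 12.47 J/(mol·K).
W = (1.59)(12.47)(404 − 1090) = -13603 J.

W ≈ -13.6 kJ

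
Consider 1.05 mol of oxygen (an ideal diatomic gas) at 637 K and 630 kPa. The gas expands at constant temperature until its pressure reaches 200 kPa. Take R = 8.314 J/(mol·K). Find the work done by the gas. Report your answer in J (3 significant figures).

Isothermal process: W = nRT ln(V₂/V₁) = nRT ln(P₁/P₂).
W = (1.05)(8.314)(637) × ln(630/200)
  = 5561 × ln(3.15) = 5561 × 1.147
W_by_gas = 6380 J.

W ≈ 6380 J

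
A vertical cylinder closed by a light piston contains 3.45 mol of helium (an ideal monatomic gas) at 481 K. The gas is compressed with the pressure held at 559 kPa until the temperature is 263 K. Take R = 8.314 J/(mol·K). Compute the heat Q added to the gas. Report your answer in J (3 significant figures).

Q ≈ -15600 J

Isobaric: W = nRΔT = (3.45)(8.314)(-218) = -6253 J.
ΔU = nCᵥΔT with Cᵥ = 3R/2: ΔU = (3.45)(12.47)(-218) = -9379 J.
Q = ΔU + W = -9379 − 6253 = -15632 J.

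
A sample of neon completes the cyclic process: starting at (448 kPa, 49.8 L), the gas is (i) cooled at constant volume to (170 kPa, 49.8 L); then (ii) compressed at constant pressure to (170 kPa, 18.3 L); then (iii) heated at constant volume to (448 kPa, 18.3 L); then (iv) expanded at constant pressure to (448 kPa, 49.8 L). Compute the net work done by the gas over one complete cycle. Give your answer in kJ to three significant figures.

Constant-volume legs do no work.
W(ii) = (170)(18.3 − 49.8) = -5355 J; W(iv) = (448)(49.8 − 18.3) = 14112 J.
W_net = -5355 + 14112 = 8757 J (the clockwise enclosed area).

W_net ≈ 8.76 kJ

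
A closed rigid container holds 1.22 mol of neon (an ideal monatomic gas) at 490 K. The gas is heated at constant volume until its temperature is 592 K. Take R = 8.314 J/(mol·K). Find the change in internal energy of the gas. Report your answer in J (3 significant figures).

Constant volume ⇒ W = 0, so Q = ΔU = nCᵥΔT with Cᵥ = 3R/2 = 12.47 J/(mol·K).
ΔU = (1.22)(12.47)(592 − 490) = 1552 J.

ΔU ≈ 1550 J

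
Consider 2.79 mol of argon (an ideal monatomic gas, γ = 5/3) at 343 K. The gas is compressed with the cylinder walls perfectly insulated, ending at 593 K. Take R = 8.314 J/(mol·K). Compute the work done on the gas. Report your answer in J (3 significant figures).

W ≈ 8700 J

Adiabatic ⇒ Q = 0, so W_by = −ΔU = nCᵥ(T₁ − T₂).
Cᵥ = 3R/2 = 12.47 J/(mol·K).
W = (2.79)(12.47)(343 − 593) = -8699 J.
Work on gas = −W_by = 8699 J.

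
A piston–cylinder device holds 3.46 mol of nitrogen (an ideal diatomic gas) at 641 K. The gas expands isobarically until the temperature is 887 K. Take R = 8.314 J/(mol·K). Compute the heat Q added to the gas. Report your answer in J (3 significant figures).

Q ≈ 24800 J

Isobaric: W = nRΔT = (3.46)(8.314)(246) = 7077 J.
ΔU = nCᵥΔT with Cᵥ = 5R/2: ΔU = (3.46)(20.79)(246) = 17691 J.
Q = ΔU + W = 17691 + 7077 = 24768 J.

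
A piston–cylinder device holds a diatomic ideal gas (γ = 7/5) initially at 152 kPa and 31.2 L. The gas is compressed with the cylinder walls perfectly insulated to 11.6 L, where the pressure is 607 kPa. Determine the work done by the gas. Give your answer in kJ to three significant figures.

W ≈ -5.75 kJ

Adiabatic: W = (P₁V₁ − P₂V₂)/(γ − 1) with γ = 7/5.
P₁V₁ = 4742 J, P₂V₂ = 7041 J.
W = (4742 − 7041) / 0.4 = -5747 J.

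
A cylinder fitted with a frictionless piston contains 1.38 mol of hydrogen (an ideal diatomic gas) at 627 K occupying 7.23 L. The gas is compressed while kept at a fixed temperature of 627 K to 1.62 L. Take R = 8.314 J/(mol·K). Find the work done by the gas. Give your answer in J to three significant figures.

W ≈ -10800 J

Isothermal: W = nRT ln(V₂/V₁).
W = (1.38)(8.314)(627) × ln(1.62/7.23)
  = 7194 × -1.496
W_by_gas = -10761 J.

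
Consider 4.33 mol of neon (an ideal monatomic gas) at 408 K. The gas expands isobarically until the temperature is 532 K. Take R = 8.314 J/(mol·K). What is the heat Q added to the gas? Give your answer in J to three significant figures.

Isobaric: W = nRΔT = (4.33)(8.314)(124) = 4464 J.
ΔU = nCᵥΔT with Cᵥ = 3R/2: ΔU = (4.33)(12.47)(124) = 6696 J.
Q = ΔU + W = 6696 + 4464 = 11160 J.

Q ≈ 11200 J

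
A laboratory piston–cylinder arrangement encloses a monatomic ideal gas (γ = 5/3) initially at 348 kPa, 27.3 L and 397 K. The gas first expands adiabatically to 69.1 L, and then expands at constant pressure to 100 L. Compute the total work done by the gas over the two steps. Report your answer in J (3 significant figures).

Step 1 (adiabatic): W = (P₁V₁ − P₂V₂)/(γ−1) = (9500 − 5115)/0.667 = 6578 J.
After step 1: P = 74.03 kPa, V = 69.1 L, T = 213.8 K.
Step 2 (isobaric): W = PΔV = (74.03 kPa)(100 − 69.1 L) = 2287 J.
W_total = 6578 + 2287 = 8865 J.

W_total ≈ 8870 J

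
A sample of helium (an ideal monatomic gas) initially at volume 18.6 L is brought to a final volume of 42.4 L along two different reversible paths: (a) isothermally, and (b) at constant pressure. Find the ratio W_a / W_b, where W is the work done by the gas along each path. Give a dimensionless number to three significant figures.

W_a / W_b ≈ 0.644

Path (a) isothermal: W = P₁V₁ ln(V₂/V₁) → W_a/(P₁V₁) = 0.824.
Path (b) isobaric: W = P₁(V₂ − V₁) → W_b/(P₁V₁) = 1.28.
W_a / W_b = 0.824 / 1.28 = 0.644.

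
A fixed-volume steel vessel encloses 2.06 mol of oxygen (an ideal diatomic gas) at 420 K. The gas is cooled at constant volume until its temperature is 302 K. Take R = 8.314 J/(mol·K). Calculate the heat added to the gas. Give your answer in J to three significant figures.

Constant volume ⇒ W = 0, so Q = ΔU = nCᵥΔT with Cᵥ = 5R/2 = 20.79 J/(mol·K).
ΔU = (2.06)(20.79)(302 − 420) = -5052 J.

Q ≈ -5050 J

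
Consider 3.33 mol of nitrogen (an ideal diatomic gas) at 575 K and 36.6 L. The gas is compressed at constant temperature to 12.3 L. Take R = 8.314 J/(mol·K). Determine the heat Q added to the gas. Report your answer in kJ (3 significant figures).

Q ≈ -17.4 kJ

Isothermal ⇒ ΔU = 0, so Q = W = nRT ln(V₂/V₁).
Q = (3.33)(8.314)(575) ln(12.3/36.6) = 15919 × -1.09 = -17359 J.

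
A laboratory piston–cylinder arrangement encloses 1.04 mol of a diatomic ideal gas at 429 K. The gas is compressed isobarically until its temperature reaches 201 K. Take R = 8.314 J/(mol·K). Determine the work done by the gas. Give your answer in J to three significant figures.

W ≈ -1970 J

Isobaric: W = P ΔV = nR ΔT.
W = (1.04)(8.314)(201 − 429) = -1971 J.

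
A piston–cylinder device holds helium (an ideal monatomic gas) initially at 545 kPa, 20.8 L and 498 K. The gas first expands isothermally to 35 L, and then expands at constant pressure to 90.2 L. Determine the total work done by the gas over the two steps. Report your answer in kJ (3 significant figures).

W_total ≈ 23.8 kJ

Step 1 (isothermal): W = P₁V₁ ln(V₂/V₁) = (11336) ln(35/20.8) = 5899 J.
After step 1: P = 323.9 kPa, V = 35 L, T = 498 K.
Step 2 (isobaric): W = PΔV = (323.9 kPa)(90.2 − 35 L) = 17878 J.
W_total = 5899 + 17878 = 23778 J.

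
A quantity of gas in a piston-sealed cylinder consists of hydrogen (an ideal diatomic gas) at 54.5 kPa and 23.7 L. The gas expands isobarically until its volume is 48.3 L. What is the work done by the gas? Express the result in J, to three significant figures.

Isobaric: W = P ΔV.
W = (54.5 kPa)(48.3 − 23.7 L) = (54.5)(24.6) = 1341 J.

W ≈ 1340 J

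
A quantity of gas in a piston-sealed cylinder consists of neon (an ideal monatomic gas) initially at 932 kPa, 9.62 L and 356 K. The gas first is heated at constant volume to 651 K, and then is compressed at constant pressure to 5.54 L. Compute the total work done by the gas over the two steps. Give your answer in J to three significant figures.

Step 1 (isochoric): W = 0 (constant volume).
After step 1: P = 1704 kPa (V unchanged).
Step 2 (isobaric): W = PΔV = (1704 kPa)(5.54 − 9.62 L) = -6954 J.
W_total = 0 − 6954 = -6954 J.

W_total ≈ -6950 J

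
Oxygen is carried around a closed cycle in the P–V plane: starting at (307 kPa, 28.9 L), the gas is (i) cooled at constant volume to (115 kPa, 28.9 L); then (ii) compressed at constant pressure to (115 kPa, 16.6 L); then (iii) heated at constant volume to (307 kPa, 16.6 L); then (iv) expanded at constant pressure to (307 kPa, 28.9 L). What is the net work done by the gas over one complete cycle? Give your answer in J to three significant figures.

Constant-volume legs do no work.
W(ii) = (115)(16.6 − 28.9) = -1414 J; W(iv) = (307)(28.9 − 16.6) = 3776 J.
W_net = -1414 + 3776 = 2362 J (the clockwise enclosed area).

W_net ≈ 2360 J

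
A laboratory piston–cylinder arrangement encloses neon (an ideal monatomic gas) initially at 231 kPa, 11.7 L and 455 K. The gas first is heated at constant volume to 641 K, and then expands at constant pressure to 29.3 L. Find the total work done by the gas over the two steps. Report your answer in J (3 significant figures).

Step 1 (isochoric): W = 0 (constant volume).
After step 1: P = 325.4 kPa (V unchanged).
Step 2 (isobaric): W = PΔV = (325.4 kPa)(29.3 − 11.7 L) = 5728 J.
W_total = 0 + 5728 = 5728 J.

W_total ≈ 5730 J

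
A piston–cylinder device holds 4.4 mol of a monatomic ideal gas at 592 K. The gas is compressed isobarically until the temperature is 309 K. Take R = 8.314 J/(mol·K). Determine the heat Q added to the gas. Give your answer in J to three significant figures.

Q ≈ -25900 J

Isobaric: W = nRΔT = (4.4)(8.314)(-283) = -10353 J.
ΔU = nCᵥΔT with Cᵥ = 3R/2: ΔU = (4.4)(12.47)(-283) = -15529 J.
Q = ΔU + W = -15529 − 10353 = -25881 J.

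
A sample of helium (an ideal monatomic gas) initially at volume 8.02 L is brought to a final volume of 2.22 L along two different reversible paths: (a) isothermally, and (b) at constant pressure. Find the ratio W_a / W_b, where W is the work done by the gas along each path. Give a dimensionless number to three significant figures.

Path (a) isothermal: W = P₁V₁ ln(V₂/V₁) → W_a/(P₁V₁) = -1.284.
Path (b) isobaric: W = P₁(V₂ − V₁) → W_b/(P₁V₁) = -0.7232.
W_a / W_b = -1.284 / -0.7232 = 1.776.

W_a / W_b ≈ 1.78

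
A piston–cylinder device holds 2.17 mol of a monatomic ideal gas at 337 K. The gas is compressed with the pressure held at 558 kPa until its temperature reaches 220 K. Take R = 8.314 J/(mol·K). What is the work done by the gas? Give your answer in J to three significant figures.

Isobaric: W = P ΔV = nR ΔT.
W = (2.17)(8.314)(220 − 337) = -2111 J.

W ≈ -2110 J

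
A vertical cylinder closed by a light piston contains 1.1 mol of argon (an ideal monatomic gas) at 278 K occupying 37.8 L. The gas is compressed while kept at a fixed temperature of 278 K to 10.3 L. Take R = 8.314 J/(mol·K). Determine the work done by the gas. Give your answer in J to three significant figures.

W ≈ -3310 J

Isothermal: W = nRT ln(V₂/V₁).
W = (1.1)(8.314)(278) × ln(10.3/37.8)
  = 2542 × -1.3
W_by_gas = -3306 J.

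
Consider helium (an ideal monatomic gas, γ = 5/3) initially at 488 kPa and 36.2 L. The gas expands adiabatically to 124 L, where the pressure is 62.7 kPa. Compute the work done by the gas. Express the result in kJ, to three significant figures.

W ≈ 14.8 kJ

Adiabatic: W = (P₁V₁ − P₂V₂)/(γ − 1) with γ = 5/3.
P₁V₁ = 17666 J, P₂V₂ = 7775 J.
W = (17666 − 7775) / 0.6667 = 14836 J.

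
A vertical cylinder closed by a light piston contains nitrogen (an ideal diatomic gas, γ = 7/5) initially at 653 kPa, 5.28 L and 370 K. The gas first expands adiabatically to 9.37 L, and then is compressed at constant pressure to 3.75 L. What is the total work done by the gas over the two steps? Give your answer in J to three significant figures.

W_total ≈ 123 J

Step 1 (adiabatic): W = (P₁V₁ − P₂V₂)/(γ−1) = (3448 − 2741)/0.4 = 1767 J.
After step 1: P = 292.5 kPa, V = 9.37 L, T = 294.1 K.
Step 2 (isobaric): W = PΔV = (292.5 kPa)(3.75 − 9.37 L) = -1644 J.
W_total = 1767 − 1644 = 123.2 J.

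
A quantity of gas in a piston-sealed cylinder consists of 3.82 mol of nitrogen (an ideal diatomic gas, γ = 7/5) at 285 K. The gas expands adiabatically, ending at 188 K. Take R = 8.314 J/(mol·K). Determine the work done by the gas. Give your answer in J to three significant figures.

Adiabatic ⇒ Q = 0, so W_by = −ΔU = nCᵥ(T₁ − T₂).
Cᵥ = 5R/2 = 20.79 J/(mol·K).
W = (3.82)(20.79)(285 − 188) = 7702 J.

W ≈ 7700 J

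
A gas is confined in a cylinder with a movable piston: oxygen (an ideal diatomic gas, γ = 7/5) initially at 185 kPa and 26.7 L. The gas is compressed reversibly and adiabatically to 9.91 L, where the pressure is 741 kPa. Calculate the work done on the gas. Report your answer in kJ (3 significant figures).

W ≈ 6.01 kJ

Adiabatic: W = (P₁V₁ − P₂V₂)/(γ − 1) with γ = 7/5.
P₁V₁ = 4940 J, P₂V₂ = 7343 J.
W = (4940 − 7343) / 0.4 = -6010 J.
Work on gas = −W_by = 6010 J.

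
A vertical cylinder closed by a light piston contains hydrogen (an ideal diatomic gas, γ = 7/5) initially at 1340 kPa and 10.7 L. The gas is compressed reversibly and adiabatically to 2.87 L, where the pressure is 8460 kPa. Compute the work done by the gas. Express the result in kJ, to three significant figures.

W ≈ -24.9 kJ

Adiabatic: W = (P₁V₁ − P₂V₂)/(γ − 1) with γ = 7/5.
P₁V₁ = 14338 J, P₂V₂ = 24280 J.
W = (14338 − 24280) / 0.4 = -24856 J.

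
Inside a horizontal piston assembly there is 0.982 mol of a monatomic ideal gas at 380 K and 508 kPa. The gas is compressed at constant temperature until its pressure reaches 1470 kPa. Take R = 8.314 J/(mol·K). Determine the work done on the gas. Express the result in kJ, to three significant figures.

W ≈ 3.30 kJ

Isothermal process: W = nRT ln(V₂/V₁) = nRT ln(P₁/P₂).
W = (0.982)(8.314)(380) × ln(508/1470)
  = 3102 × ln(0.3456) = 3102 × -1.063
W_by_gas = -3296 J; work on gas = −W_by = 3296 J.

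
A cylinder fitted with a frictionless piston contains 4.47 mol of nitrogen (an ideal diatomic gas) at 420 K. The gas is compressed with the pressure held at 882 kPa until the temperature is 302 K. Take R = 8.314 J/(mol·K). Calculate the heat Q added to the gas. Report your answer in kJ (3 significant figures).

Isobaric: W = nRΔT = (4.47)(8.314)(-118) = -4385 J.
ΔU = nCᵥΔT with Cᵥ = 5R/2: ΔU = (4.47)(20.79)(-118) = -10963 J.
Q = ΔU + W = -10963 − 4385 = -15349 J.

Q ≈ -15.3 kJ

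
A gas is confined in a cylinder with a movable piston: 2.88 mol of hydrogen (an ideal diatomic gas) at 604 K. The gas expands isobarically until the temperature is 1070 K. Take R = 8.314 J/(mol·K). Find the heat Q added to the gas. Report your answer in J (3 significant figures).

Q ≈ 39100 J

Isobaric: W = nRΔT = (2.88)(8.314)(466) = 11158 J.
ΔU = nCᵥΔT with Cᵥ = 5R/2: ΔU = (2.88)(20.79)(466) = 27895 J.
Q = ΔU + W = 27895 + 11158 = 39053 J.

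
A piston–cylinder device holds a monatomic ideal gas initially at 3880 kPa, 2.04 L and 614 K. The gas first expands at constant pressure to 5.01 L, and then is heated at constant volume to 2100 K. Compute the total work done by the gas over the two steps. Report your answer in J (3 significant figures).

W_total ≈ 11500 J

Step 1 (isobaric): W = PΔV = (3880 kPa)(5.01 − 2.04 L) = 11524 J.
Step 2 (isochoric): W = 0 (constant volume).
W_total = 11524 + 0 = 11524 J.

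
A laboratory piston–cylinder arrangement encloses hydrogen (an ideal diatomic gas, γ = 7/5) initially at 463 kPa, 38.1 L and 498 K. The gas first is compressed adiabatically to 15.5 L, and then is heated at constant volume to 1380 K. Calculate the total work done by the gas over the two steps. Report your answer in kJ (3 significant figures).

W_total ≈ -19.1 kJ

Step 1 (adiabatic): W = (P₁V₁ − P₂V₂)/(γ−1) = (17640 − 25278)/0.4 = -19094 J.
Step 2 (isochoric): W = 0 (constant volume).
W_total = -19094 + 0 = -19094 J.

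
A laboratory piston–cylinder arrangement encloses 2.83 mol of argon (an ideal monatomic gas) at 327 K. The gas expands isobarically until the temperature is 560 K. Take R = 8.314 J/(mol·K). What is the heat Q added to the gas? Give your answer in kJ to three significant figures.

Isobaric: W = nRΔT = (2.83)(8.314)(233) = 5482 J.
ΔU = nCᵥΔT with Cᵥ = 3R/2: ΔU = (2.83)(12.47)(233) = 8223 J.
Q = ΔU + W = 8223 + 5482 = 13705 J.

Q ≈ 13.7 kJ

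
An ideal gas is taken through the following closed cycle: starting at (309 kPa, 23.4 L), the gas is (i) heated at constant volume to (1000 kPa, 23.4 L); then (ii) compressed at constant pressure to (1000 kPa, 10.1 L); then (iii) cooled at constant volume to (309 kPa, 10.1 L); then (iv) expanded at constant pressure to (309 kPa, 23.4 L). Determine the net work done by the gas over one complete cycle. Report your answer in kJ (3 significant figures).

Constant-volume legs do no work.
W(ii) = (1000)(10.1 − 23.4) = -13300 J; W(iv) = (309)(23.4 − 10.1) = 4110 J.
W_net = -13300 + 4110 = -9190 J (the counter-clockwise enclosed area).

W_net ≈ -9.19 kJ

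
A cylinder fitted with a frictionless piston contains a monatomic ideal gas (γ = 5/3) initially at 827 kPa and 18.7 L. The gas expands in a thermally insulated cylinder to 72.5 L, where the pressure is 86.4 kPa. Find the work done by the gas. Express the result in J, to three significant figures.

Adiabatic: W = (P₁V₁ − P₂V₂)/(γ − 1) with γ = 5/3.
P₁V₁ = 15465 J, P₂V₂ = 6264 J.
W = (15465 − 6264) / 0.6667 = 13801 J.

W ≈ 13800 J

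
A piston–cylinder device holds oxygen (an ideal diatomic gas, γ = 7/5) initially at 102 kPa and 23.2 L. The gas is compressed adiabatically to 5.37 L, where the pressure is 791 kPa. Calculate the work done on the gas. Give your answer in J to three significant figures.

Adiabatic: W = (P₁V₁ − P₂V₂)/(γ − 1) with γ = 7/5.
P₁V₁ = 2366 J, P₂V₂ = 4248 J.
W = (2366 − 4248) / 0.4 = -4703 J.
Work on gas = −W_by = 4703 J.

W ≈ 4700 J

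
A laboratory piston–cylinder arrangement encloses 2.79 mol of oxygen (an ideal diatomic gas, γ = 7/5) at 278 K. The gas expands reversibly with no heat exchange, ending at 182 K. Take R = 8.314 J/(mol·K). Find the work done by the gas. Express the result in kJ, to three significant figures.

Adiabatic ⇒ Q = 0, so W_by = −ΔU = nCᵥ(T₁ − T₂).
Cᵥ = 5R/2 = 20.79 J/(mol·K).
W = (2.79)(20.79)(278 − 182) = 5567 J.

W ≈ 5.57 kJ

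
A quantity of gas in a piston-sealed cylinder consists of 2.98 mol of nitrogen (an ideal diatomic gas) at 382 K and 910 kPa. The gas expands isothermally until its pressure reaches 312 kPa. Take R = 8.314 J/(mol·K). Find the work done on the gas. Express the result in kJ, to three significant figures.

Isothermal process: W = nRT ln(V₂/V₁) = nRT ln(P₁/P₂).
W = (2.98)(8.314)(382) × ln(910/312)
  = 9464 × ln(2.917) = 9464 × 1.07
W_by_gas = 10131 J; work on gas = −W_by = -10131 J.

W ≈ -10.1 kJ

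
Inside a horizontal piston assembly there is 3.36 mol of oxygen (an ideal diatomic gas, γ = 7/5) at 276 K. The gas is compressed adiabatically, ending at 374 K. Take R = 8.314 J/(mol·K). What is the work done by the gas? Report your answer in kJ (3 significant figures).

W ≈ -6.84 kJ

Adiabatic ⇒ Q = 0, so W_by = −ΔU = nCᵥ(T₁ − T₂).
Cᵥ = 5R/2 = 20.79 J/(mol·K).
W = (3.36)(20.79)(276 − 374) = -6844 J.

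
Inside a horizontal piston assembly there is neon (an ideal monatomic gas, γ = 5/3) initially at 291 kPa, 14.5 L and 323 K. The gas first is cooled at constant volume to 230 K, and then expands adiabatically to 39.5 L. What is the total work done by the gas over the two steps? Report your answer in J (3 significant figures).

Step 1 (isochoric): W = 0 (constant volume).
After step 1: P = 207.2 kPa (V unchanged).
Step 2 (adiabatic): W = (P₁V₁ − P₂V₂)/(γ−1) = (3005 − 1540)/0.667 = 2196 J.
W_total = 0 + 2196 = 2196 J.

W_total ≈ 2200 J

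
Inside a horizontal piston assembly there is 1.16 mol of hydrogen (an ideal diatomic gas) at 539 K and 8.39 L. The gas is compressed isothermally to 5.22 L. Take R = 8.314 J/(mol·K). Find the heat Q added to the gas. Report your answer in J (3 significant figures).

Q ≈ -2470 J

Isothermal ⇒ ΔU = 0, so Q = W = nRT ln(V₂/V₁).
Q = (1.16)(8.314)(539) ln(5.22/8.39) = 5198 × -0.4745 = -2467 J.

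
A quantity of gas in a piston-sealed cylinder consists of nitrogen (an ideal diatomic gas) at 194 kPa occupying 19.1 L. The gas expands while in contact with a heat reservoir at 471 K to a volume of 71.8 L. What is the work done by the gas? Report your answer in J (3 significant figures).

W ≈ 4910 J

Isothermal: W = nRT ln(V₂/V₁) = P₁V₁ ln(V₂/V₁).
P₁V₁ = (194 kPa)(19.1 L) = 3705 J.
W = 3705 × ln(71.8/19.1) = 3705 × 1.324
W_by_gas = 4907 J.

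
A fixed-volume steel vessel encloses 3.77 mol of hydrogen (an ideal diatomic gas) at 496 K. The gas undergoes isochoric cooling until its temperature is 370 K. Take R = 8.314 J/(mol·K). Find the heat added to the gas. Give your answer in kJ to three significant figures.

Q ≈ -9.87 kJ

Constant volume ⇒ W = 0, so Q = ΔU = nCᵥΔT with Cᵥ = 5R/2 = 20.79 J/(mol·K).
ΔU = (3.77)(20.79)(370 − 496) = -9873 J.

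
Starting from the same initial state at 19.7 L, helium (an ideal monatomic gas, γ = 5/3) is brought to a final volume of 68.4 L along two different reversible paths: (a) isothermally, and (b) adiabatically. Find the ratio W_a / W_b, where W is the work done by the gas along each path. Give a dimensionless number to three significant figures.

Path (a) isothermal: W = P₁V₁ ln(V₂/V₁) → W_a/(P₁V₁) = 1.245.
Path (b) adiabatic: W = P₁V₁(1 − (V₁/V₂)^(γ−1))/(γ−1) → W_b/(P₁V₁) = 0.8458.
W_a / W_b = 1.245 / 0.8458 = 1.472.

W_a / W_b ≈ 1.47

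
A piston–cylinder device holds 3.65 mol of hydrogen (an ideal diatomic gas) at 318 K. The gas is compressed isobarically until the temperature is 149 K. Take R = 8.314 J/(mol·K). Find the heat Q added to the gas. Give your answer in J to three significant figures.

Isobaric: W = nRΔT = (3.65)(8.314)(-169) = -5128 J.
ΔU = nCᵥΔT with Cᵥ = 5R/2: ΔU = (3.65)(20.79)(-169) = -12821 J.
Q = ΔU + W = -12821 − 5128 = -17950 J.

Q ≈ -17900 J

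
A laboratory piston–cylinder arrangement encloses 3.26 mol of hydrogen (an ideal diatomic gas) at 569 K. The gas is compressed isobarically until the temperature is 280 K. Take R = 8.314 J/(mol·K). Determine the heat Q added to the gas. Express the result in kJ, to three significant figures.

Isobaric: W = nRΔT = (3.26)(8.314)(-289) = -7833 J.
ΔU = nCᵥΔT with Cᵥ = 5R/2: ΔU = (3.26)(20.79)(-289) = -19582 J.
Q = ΔU + W = -19582 − 7833 = -27415 J.

Q ≈ -27.4 kJ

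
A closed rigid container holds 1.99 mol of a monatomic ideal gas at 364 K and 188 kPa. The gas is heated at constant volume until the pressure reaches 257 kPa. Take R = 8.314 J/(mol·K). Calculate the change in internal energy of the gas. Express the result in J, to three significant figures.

ΔU ≈ 3320 J

Constant volume ⇒ W = 0, so Q = ΔU = nCᵥΔT with Cᵥ = 3R/2 = 12.47 J/(mol·K).
At constant V, T₂/T₁ = P₂/P₁ ⇒ ΔT = T₁(P₂/P₁ − 1) = 364·(257/188 − 1) = 133.6 K.
ΔU = (1.99)(12.47)(133.6) = 3315 J.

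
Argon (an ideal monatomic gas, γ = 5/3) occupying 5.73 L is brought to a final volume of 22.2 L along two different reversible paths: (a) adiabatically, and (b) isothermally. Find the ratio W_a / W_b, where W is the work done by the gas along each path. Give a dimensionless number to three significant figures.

Path (a) adiabatic: W = P₁V₁(1 − (V₁/V₂)^(γ−1))/(γ−1) → W_a/(P₁V₁) = 0.8919.
Path (b) isothermal: W = P₁V₁ ln(V₂/V₁) → W_b/(P₁V₁) = 1.354.
W_a / W_b = 0.8919 / 1.354 = 0.6585.

W_a / W_b ≈ 0.659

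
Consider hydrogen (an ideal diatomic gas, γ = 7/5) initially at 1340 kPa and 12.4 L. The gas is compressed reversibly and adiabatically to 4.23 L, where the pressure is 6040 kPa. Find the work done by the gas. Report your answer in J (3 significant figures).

Adiabatic: W = (P₁V₁ − P₂V₂)/(γ − 1) with γ = 7/5.
P₁V₁ = 16616 J, P₂V₂ = 25549 J.
W = (16616 − 25549) / 0.4 = -22333 J.

W ≈ -22300 J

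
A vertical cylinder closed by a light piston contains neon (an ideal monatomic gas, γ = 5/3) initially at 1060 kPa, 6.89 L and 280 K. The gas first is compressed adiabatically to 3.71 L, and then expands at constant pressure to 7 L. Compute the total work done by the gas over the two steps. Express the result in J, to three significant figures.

W_total ≈ 4190 J

Step 1 (adiabatic): W = (P₁V₁ − P₂V₂)/(γ−1) = (7303 − 11035)/0.667 = -5597 J.
After step 1: P = 2974 kPa, V = 3.71 L, T = 423 K.
Step 2 (isobaric): W = PΔV = (2974 kPa)(7 − 3.71 L) = 9785 J.
W_total = -5597 + 9785 = 4189 J.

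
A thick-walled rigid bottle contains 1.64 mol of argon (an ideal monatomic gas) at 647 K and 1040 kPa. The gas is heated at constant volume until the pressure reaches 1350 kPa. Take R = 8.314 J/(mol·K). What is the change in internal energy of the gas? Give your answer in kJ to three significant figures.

ΔU ≈ 3.94 kJ

Constant volume ⇒ W = 0, so Q = ΔU = nCᵥΔT with Cᵥ = 3R/2 = 12.47 J/(mol·K).
At constant V, T₂/T₁ = P₂/P₁ ⇒ ΔT = T₁(P₂/P₁ − 1) = 647·(1350/1040 − 1) = 192.9 K.
ΔU = (1.64)(12.47)(192.9) = 3944 J.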